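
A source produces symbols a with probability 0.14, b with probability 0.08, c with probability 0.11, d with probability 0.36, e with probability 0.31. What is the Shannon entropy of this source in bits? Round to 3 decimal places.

H = −Σ pᵢ log₂ pᵢ.
−0.14·log₂(0.14) = 0.3971
−0.08·log₂(0.08) = 0.2915
−0.11·log₂(0.11) = 0.3503
−0.36·log₂(0.36) = 0.5306
−0.31·log₂(0.31) = 0.5238
Sum ≈ 2.0933 → 2.093 bits.

2.093 bits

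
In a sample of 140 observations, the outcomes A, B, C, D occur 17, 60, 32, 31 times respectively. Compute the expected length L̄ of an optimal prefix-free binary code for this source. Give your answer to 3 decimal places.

Probabilities are the counts divided by 140.
Repeatedly combine the two least-probable nodes; the expected code length is the sum of the merged weights.
merge 17/140 + 31/140 → 12/35
merge 8/35 + 12/35 → 4/7
merge 3/7 + 4/7 → 1
L = 12/35 + 4/7 + 1 = 67/35 ≈ 1.914 bits/symbol.

1.914 bits/symbol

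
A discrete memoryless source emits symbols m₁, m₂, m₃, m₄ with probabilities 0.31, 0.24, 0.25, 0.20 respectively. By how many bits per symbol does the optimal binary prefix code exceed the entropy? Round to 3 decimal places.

Entropy H = −Σ p log₂ p ≈ 1.9823 bits.
Huffman merges: 1/5+6/25→11/25; 1/4+31/100→14/25; 11/25+14/25→1. L = 2 ≈ 2.0000.
L − H = 2.0000 − 1.9823 = 0.018 bits.

0.018 bits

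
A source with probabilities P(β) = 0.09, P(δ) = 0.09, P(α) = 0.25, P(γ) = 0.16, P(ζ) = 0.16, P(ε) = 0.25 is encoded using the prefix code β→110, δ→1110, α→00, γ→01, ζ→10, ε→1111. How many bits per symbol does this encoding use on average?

L̄ = Σ pᵢ·ℓᵢ = 0.09·3 + 0.09·4 + 0.25·2 + 0.16·2 + 0.16·2 + 0.25·4 = 2.77 bits/symbol.

2.77 bits/symbol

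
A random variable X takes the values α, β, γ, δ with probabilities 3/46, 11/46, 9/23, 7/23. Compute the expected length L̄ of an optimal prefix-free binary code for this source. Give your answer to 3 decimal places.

Repeatedly combine the two least-probable nodes; the expected code length is the sum of the merged weights.
merge 3/46 + 11/46 → 7/23
merge 7/23 + 7/23 → 14/23
merge 9/23 + 14/23 → 1
L = 7/23 + 14/23 + 1 = 44/23 ≈ 1.913 bits/symbol.

1.913 bits/symbol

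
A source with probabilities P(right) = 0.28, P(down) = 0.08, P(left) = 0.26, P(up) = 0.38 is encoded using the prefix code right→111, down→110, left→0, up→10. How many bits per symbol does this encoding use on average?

2.1 bits/symbol

L̄ = Σ pᵢ·ℓᵢ = 0.28·3 + 0.08·3 + 0.26·1 + 0.38·2 = 2.1 bits/symbol.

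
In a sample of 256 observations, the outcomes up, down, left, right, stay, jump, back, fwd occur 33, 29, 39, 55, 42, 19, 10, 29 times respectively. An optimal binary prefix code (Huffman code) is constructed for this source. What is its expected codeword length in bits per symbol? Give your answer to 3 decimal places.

2.898 bits/symbol

Probabilities are the counts divided by 256.
Repeatedly combine the two least-probable nodes; the expected code length is the sum of the merged weights.
merge 5/128 + 19/256 → 29/256
merge 29/256 + 29/256 → 29/128
merge 29/256 + 33/256 → 31/128
merge 39/256 + 21/128 → 81/256
merge 55/256 + 29/128 → 113/256
merge 31/128 + 81/256 → 143/256
merge 113/256 + 143/256 → 1
L = 29/256 + 29/128 + 31/128 + 81/256 + 113/256 + 143/256 + 1 = 371/128 ≈ 2.898 bits/symbol.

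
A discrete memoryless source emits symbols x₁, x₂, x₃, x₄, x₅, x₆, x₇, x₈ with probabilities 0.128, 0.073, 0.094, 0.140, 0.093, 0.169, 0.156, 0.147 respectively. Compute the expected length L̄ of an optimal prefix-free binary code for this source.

2.997 bits/symbol

Repeatedly combine the two least-probable nodes; the expected code length is the sum of the merged weights.
merge 73/1000 + 93/1000 → 83/500
merge 47/500 + 16/125 → 111/500
merge 7/50 + 147/1000 → 287/1000
merge 39/250 + 83/500 → 161/500
merge 169/1000 + 111/500 → 391/1000
merge 287/1000 + 161/500 → 609/1000
merge 391/1000 + 609/1000 → 1
L = 83/500 + 111/500 + 287/1000 + 161/500 + 391/1000 + 609/1000 + 1 = 2997/1000 = 2.997 bits/symbol.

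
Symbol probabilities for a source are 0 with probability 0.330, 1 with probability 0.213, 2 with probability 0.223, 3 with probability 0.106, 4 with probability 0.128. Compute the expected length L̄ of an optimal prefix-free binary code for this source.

Repeatedly combine the two least-probable nodes; the expected code length is the sum of the merged weights.
merge 53/500 + 16/125 → 117/500
merge 213/1000 + 223/1000 → 109/250
merge 117/500 + 33/100 → 141/250
merge 109/250 + 141/250 → 1
L = 117/500 + 109/250 + 141/250 + 1 = 1117/500 = 2.234 bits/symbol.

2.234 bits/symbol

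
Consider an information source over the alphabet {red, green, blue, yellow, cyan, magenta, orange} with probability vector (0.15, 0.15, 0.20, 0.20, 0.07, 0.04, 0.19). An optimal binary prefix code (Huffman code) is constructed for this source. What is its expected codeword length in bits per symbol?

Repeatedly combine the two least-probable nodes; the expected code length is the sum of the merged weights.
merge 1/25 + 7/100 → 11/100
merge 11/100 + 3/20 → 13/50
merge 3/20 + 19/100 → 17/50
merge 1/5 + 1/5 → 2/5
merge 13/50 + 17/50 → 3/5
merge 2/5 + 3/5 → 1
L = 11/100 + 13/50 + 17/50 + 2/5 + 3/5 + 1 = 271/100 = 2.71 bits/symbol.

2.71 bits/symbol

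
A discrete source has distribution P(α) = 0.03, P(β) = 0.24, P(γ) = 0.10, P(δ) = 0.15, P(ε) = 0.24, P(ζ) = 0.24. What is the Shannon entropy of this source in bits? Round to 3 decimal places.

2.377 bits

H = −Σ pᵢ log₂ pᵢ.
−0.03·log₂(0.03) = 0.1518
−0.24·log₂(0.24) = 0.4941
−0.10·log₂(0.10) = 0.3322
−0.15·log₂(0.15) = 0.4105
−0.24·log₂(0.24) = 0.4941
−0.24·log₂(0.24) = 0.4941
Sum ≈ 2.3769 → 2.377 bits.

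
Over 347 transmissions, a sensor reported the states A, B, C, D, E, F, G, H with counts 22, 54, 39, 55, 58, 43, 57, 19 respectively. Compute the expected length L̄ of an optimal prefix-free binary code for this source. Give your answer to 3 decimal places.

Probabilities are the counts divided by 347.
Repeatedly combine the two least-probable nodes; the expected code length is the sum of the merged weights.
merge 19/347 + 22/347 → 41/347
merge 39/347 + 41/347 → 80/347
merge 43/347 + 54/347 → 97/347
merge 55/347 + 57/347 → 112/347
merge 58/347 + 80/347 → 138/347
merge 97/347 + 112/347 → 209/347
merge 138/347 + 209/347 → 1
L = 41/347 + 80/347 + 97/347 + 112/347 + 138/347 + 209/347 + 1 = 1024/347 ≈ 2.951 bits/symbol.

2.951 bits/symbol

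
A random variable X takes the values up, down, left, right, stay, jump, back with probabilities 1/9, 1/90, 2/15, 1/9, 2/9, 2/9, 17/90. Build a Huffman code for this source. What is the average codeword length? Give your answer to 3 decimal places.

2.678 bits/symbol

Repeatedly combine the two least-probable nodes; the expected code length is the sum of the merged weights.
merge 1/90 + 1/9 → 11/90
merge 1/9 + 11/90 → 7/30
merge 2/15 + 17/90 → 29/90
merge 2/9 + 2/9 → 4/9
merge 7/30 + 29/90 → 5/9
merge 4/9 + 5/9 → 1
L = 11/90 + 7/30 + 29/90 + 4/9 + 5/9 + 1 = 241/90 ≈ 2.678 bits/symbol.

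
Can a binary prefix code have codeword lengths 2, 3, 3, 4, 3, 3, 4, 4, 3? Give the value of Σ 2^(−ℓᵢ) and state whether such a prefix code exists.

With common denominator 2^4 = 16: Σ 2^(−ℓᵢ) = 4/16 + 2/16 + 2/16 + 1/16 + 2/16 + 2/16 + 1/16 + 1/16 + 2/16 = 17/16 = 1.0625.
Kraft's inequality requires Σ ≤ 1; here Σ = 1.0625 > 1, so no such prefix code exists.

1.0625; no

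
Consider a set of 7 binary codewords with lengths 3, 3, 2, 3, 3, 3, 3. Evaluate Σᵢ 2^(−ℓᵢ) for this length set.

1

With common denominator 2^3 = 8: Σ 2^(−ℓᵢ) = 1/8 + 1/8 + 2/8 + 1/8 + 1/8 + 1/8 + 1/8 = 8/8 = 1.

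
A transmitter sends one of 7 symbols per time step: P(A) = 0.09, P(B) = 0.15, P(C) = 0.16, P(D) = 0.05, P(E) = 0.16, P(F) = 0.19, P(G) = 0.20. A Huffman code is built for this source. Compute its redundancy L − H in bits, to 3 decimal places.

Entropy H = −Σ p log₂ p ≈ 2.7049 bits.
Huffman merges: 1/20+9/100→7/50; 7/50+3/20→29/100; 4/25+4/25→8/25; 19/100+1/5→39/100; 29/100+8/25→61/100; 39/100+61/100→1. L = 11/4 ≈ 2.7500.
L − H = 2.7500 − 2.7049 = 0.045 bits.

0.045 bits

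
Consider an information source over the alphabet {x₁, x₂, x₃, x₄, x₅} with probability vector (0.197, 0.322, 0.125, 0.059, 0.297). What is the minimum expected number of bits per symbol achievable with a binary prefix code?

2.184 bits/symbol

Repeatedly combine the two least-probable nodes; the expected code length is the sum of the merged weights.
merge 59/1000 + 1/8 → 23/125
merge 23/125 + 197/1000 → 381/1000
merge 297/1000 + 161/500 → 619/1000
merge 381/1000 + 619/1000 → 1
L = 23/125 + 381/1000 + 619/1000 + 1 = 273/125 = 2.184 bits/symbol.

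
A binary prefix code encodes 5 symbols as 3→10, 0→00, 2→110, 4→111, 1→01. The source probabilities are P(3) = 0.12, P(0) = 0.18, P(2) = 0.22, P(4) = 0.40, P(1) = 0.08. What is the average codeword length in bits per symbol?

L̄ = Σ pᵢ·ℓᵢ = 0.12·2 + 0.18·2 + 0.22·3 + 0.40·3 + 0.08·2 = 2.62 bits/symbol.

2.62 bits/symbol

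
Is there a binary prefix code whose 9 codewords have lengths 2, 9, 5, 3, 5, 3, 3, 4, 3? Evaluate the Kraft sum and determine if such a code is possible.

0.876953125; yes

With common denominator 2^9 = 512: Σ 2^(−ℓᵢ) = 128/512 + 1/512 + 16/512 + 64/512 + 16/512 + 64/512 + 64/512 + 32/512 + 64/512 = 449/512 = 0.876953125.
Kraft's inequality requires Σ ≤ 1; here Σ = 0.876953125 ≤ 1, so such a prefix code exists.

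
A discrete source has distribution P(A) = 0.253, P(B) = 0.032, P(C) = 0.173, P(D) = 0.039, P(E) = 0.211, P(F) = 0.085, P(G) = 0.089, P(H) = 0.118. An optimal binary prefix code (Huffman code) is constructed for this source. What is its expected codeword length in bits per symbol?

2.763 bits/symbol

Repeatedly combine the two least-probable nodes; the expected code length is the sum of the merged weights.
merge 4/125 + 39/1000 → 71/1000
merge 71/1000 + 17/200 → 39/250
merge 89/1000 + 59/500 → 207/1000
merge 39/250 + 173/1000 → 329/1000
merge 207/1000 + 211/1000 → 209/500
merge 253/1000 + 329/1000 → 291/500
merge 209/500 + 291/500 → 1
L = 71/1000 + 39/250 + 207/1000 + 329/1000 + 209/500 + 291/500 + 1 = 2763/1000 = 2.763 bits/symbol.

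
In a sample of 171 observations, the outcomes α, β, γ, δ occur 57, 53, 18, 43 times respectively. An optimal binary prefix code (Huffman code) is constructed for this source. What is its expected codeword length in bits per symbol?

2 bits/symbol

Probabilities are the counts divided by 171.
Repeatedly combine the two least-probable nodes; the expected code length is the sum of the merged weights.
merge 2/19 + 43/171 → 61/171
merge 53/171 + 1/3 → 110/171
merge 61/171 + 110/171 → 1
L = 61/171 + 110/171 + 1 = 2 bits/symbol.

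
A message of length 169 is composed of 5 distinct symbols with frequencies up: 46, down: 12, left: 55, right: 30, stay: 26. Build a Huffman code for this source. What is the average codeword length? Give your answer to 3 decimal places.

2.225 bits/symbol

Probabilities are the counts divided by 169.
Repeatedly combine the two least-probable nodes; the expected code length is the sum of the merged weights.
merge 12/169 + 2/13 → 38/169
merge 30/169 + 38/169 → 68/169
merge 46/169 + 55/169 → 101/169
merge 68/169 + 101/169 → 1
L = 38/169 + 68/169 + 101/169 + 1 = 376/169 ≈ 2.225 bits/symbol.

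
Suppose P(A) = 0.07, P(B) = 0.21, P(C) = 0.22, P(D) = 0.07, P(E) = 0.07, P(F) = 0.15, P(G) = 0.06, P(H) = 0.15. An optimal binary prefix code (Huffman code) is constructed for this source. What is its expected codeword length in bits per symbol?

2.84 bits/symbol

Repeatedly combine the two least-probable nodes; the expected code length is the sum of the merged weights.
merge 3/50 + 7/100 → 13/100
merge 7/100 + 7/100 → 7/50
merge 13/100 + 7/50 → 27/100
merge 3/20 + 3/20 → 3/10
merge 21/100 + 11/50 → 43/100
merge 27/100 + 3/10 → 57/100
merge 43/100 + 57/100 → 1
L = 13/100 + 7/50 + 27/100 + 3/10 + 43/100 + 57/100 + 1 = 71/25 = 2.84 bits/symbol.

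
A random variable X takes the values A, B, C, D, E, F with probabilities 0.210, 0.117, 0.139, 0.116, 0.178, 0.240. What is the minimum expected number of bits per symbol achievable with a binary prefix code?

2.55 bits/symbol

Repeatedly combine the two least-probable nodes; the expected code length is the sum of the merged weights.
merge 29/250 + 117/1000 → 233/1000
merge 139/1000 + 89/500 → 317/1000
merge 21/100 + 233/1000 → 443/1000
merge 6/25 + 317/1000 → 557/1000
merge 443/1000 + 557/1000 → 1
L = 233/1000 + 317/1000 + 443/1000 + 557/1000 + 1 = 51/20 = 2.55 bits/symbol.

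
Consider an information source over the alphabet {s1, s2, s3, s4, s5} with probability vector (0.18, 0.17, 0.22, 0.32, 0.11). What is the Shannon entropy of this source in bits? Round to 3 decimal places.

H = −Σ pᵢ log₂ pᵢ.
−0.18·log₂(0.18) = 0.4453
−0.17·log₂(0.17) = 0.4346
−0.22·log₂(0.22) = 0.4806
−0.32·log₂(0.32) = 0.5260
−0.11·log₂(0.11) = 0.3503
Sum ≈ 2.2368 → 2.237 bits.

2.237 bits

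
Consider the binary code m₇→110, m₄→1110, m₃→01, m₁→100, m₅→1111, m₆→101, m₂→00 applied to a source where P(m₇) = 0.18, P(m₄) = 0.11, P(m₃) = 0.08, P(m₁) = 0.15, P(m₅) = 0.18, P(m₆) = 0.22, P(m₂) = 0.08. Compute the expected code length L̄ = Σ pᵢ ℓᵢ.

L̄ = Σ pᵢ·ℓᵢ = 0.18·3 + 0.11·4 + 0.08·2 + 0.15·3 + 0.18·4 + 0.22·3 + 0.08·2 = 3.13 bits/symbol.

3.13 bits/symbol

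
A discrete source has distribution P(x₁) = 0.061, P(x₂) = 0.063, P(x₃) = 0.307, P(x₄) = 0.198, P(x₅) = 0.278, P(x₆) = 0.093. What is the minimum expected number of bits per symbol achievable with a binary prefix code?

Repeatedly combine the two least-probable nodes; the expected code length is the sum of the merged weights.
merge 61/1000 + 63/1000 → 31/250
merge 93/1000 + 31/250 → 217/1000
merge 99/500 + 217/1000 → 83/200
merge 139/500 + 307/1000 → 117/200
merge 83/200 + 117/200 → 1
L = 31/250 + 217/1000 + 83/200 + 117/200 + 1 = 2341/1000 = 2.341 bits/symbol.

2.341 bits/symbol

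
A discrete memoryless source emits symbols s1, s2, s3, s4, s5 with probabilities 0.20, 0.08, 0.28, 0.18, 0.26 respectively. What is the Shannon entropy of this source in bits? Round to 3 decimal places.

2.221 bits

H = −Σ pᵢ log₂ pᵢ.
−0.20·log₂(0.20) = 0.4644
−0.08·log₂(0.08) = 0.2915
−0.28·log₂(0.28) = 0.5142
−0.18·log₂(0.18) = 0.4453
−0.26·log₂(0.26) = 0.5053
Sum ≈ 2.2207 → 2.221 bits.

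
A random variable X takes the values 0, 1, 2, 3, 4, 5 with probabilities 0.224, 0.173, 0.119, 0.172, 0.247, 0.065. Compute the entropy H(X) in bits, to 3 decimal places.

2.478 bits

H = −Σ pᵢ log₂ pᵢ.
−0.224·log₂(0.224) = 0.4835
−0.173·log₂(0.173) = 0.4379
−0.119·log₂(0.119) = 0.3654
−0.172·log₂(0.172) = 0.4368
−0.247·log₂(0.247) = 0.4983
−0.065·log₂(0.065) = 0.2563
Sum ≈ 2.4782 → 2.478 bits.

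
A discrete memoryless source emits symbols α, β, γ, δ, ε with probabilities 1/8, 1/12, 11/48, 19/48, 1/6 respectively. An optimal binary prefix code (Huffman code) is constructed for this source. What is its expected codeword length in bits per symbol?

2.1875 bits/symbol

Repeatedly combine the two least-probable nodes; the expected code length is the sum of the merged weights.
merge 1/12 + 1/8 → 5/24
merge 1/6 + 5/24 → 3/8
merge 11/48 + 3/8 → 29/48
merge 19/48 + 29/48 → 1
L = 5/24 + 3/8 + 29/48 + 1 = 35/16 = 2.1875 bits/symbol.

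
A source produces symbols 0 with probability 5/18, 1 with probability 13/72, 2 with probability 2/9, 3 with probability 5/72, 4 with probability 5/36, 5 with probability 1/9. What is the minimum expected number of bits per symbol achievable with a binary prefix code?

Repeatedly combine the two least-probable nodes; the expected code length is the sum of the merged weights.
merge 5/72 + 1/9 → 13/72
merge 5/36 + 13/72 → 23/72
merge 13/72 + 2/9 → 29/72
merge 5/18 + 23/72 → 43/72
merge 29/72 + 43/72 → 1
L = 13/72 + 23/72 + 29/72 + 43/72 + 1 = 5/2 = 2.5 bits/symbol.

2.5 bits/symbol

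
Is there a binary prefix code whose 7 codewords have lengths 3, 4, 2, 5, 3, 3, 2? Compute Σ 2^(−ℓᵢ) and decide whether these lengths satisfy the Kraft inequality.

With common denominator 2^5 = 32: Σ 2^(−ℓᵢ) = 4/32 + 2/32 + 8/32 + 1/32 + 4/32 + 4/32 + 8/32 = 31/32 = 0.96875.
Kraft's inequality requires Σ ≤ 1; here Σ = 0.96875 ≤ 1, so such a prefix code exists.

0.96875; yes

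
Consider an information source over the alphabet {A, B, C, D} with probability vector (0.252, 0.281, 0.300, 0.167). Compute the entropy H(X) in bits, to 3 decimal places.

1.968 bits

H = −Σ pᵢ log₂ pᵢ.
−0.252·log₂(0.252) = 0.5011
−0.281·log₂(0.281) = 0.5146
−0.300·log₂(0.300) = 0.5211
−0.167·log₂(0.167) = 0.4312
Sum ≈ 1.9680 → 1.968 bits.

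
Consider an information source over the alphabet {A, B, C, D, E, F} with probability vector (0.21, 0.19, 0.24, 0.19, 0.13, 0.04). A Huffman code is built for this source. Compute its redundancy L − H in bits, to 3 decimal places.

0.084 bits

Entropy H = −Σ p log₂ p ≈ 2.4458 bits.
Huffman merges: 1/25+13/100→17/100; 17/100+19/100→9/25; 19/100+21/100→2/5; 6/25+9/25→3/5; 2/5+3/5→1. L = 253/100 ≈ 2.5300.
L − H = 2.5300 − 2.4458 = 0.084 bits.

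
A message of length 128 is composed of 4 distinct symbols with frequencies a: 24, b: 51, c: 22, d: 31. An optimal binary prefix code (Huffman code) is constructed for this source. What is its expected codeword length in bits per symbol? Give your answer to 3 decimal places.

1.961 bits/symbol

Probabilities are the counts divided by 128.
Repeatedly combine the two least-probable nodes; the expected code length is the sum of the merged weights.
merge 11/64 + 3/16 → 23/64
merge 31/128 + 23/64 → 77/128
merge 51/128 + 77/128 → 1
L = 23/64 + 77/128 + 1 = 251/128 ≈ 1.961 bits/symbol.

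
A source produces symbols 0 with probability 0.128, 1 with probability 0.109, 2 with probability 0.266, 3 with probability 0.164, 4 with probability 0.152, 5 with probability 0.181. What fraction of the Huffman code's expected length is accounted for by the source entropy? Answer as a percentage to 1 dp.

Entropy H = −Σ p log₂ p ≈ 2.5236 bits.
Huffman merges: 109/1000+16/125→237/1000; 19/125+41/250→79/250; 181/1000+237/1000→209/500; 133/500+79/250→291/500; 209/500+291/500→1. L = 2553/1000 ≈ 2.5530.
Efficiency = H/L = 2.5236/2.5530 = 98.8%.

98.8%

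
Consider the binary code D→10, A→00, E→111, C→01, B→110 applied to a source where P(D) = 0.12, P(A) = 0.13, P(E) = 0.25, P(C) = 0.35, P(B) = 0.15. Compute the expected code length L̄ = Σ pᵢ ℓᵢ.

2.4 bits/symbol

L̄ = Σ pᵢ·ℓᵢ = 0.12·2 + 0.13·2 + 0.25·3 + 0.35·2 + 0.15·3 = 2.4 bits/symbol.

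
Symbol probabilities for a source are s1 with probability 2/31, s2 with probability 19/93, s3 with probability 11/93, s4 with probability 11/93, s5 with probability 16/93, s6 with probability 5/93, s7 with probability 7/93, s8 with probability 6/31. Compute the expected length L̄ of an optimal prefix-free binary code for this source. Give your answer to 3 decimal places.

Repeatedly combine the two least-probable nodes; the expected code length is the sum of the merged weights.
merge 5/93 + 2/31 → 11/93
merge 7/93 + 11/93 → 6/31
merge 11/93 + 11/93 → 22/93
merge 16/93 + 6/31 → 34/93
merge 6/31 + 19/93 → 37/93
merge 22/93 + 34/93 → 56/93
merge 37/93 + 56/93 → 1
L = 11/93 + 6/31 + 22/93 + 34/93 + 37/93 + 56/93 + 1 = 271/93 ≈ 2.914 bits/symbol.

2.914 bits/symbol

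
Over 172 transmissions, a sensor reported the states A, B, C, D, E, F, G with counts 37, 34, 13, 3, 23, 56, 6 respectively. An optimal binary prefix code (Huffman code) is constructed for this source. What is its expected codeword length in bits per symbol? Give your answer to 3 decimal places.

2.442 bits/symbol

Probabilities are the counts divided by 172.
Repeatedly combine the two least-probable nodes; the expected code length is the sum of the merged weights.
merge 3/172 + 3/86 → 9/172
merge 9/172 + 13/172 → 11/86
merge 11/86 + 23/172 → 45/172
merge 17/86 + 37/172 → 71/172
merge 45/172 + 14/43 → 101/172
merge 71/172 + 101/172 → 1
L = 9/172 + 11/86 + 45/172 + 71/172 + 101/172 + 1 = 105/43 ≈ 2.442 bits/symbol.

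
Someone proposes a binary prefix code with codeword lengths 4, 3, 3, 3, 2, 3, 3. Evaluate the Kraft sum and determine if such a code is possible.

With common denominator 2^4 = 16: Σ 2^(−ℓᵢ) = 1/16 + 2/16 + 2/16 + 2/16 + 4/16 + 2/16 + 2/16 = 15/16 = 0.9375.
Kraft's inequality requires Σ ≤ 1; here Σ = 0.9375 ≤ 1, so such a prefix code exists.

0.9375; yes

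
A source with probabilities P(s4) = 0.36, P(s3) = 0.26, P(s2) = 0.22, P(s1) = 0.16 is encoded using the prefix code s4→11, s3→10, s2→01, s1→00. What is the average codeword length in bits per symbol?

L̄ = Σ pᵢ·ℓᵢ = 0.36·2 + 0.26·2 + 0.22·2 + 0.16·2 = 2 bits/symbol.

2 bits/symbol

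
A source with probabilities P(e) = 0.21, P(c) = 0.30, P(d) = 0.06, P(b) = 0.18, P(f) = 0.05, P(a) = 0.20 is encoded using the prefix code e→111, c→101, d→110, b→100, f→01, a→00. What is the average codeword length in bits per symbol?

L̄ = Σ pᵢ·ℓᵢ = 0.21·3 + 0.30·3 + 0.06·3 + 0.18·3 + 0.05·2 + 0.20·2 = 2.75 bits/symbol.

2.75 bits/symbol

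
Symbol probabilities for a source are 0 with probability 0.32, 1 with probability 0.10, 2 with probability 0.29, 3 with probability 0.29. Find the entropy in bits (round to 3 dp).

1.894 bits

H = −Σ pᵢ log₂ pᵢ.
−0.32·log₂(0.32) = 0.5260
−0.10·log₂(0.10) = 0.3322
−0.29·log₂(0.29) = 0.5179
−0.29·log₂(0.29) = 0.5179
Sum ≈ 1.8940 → 1.894 bits.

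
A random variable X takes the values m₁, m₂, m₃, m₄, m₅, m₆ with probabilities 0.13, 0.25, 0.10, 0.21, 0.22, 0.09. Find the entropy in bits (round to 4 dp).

2.4809 bits

H = −Σ pᵢ log₂ pᵢ.
−0.13·log₂(0.13) = 0.3826
−0.25·log₂(0.25) = 0.5000
−0.10·log₂(0.10) = 0.3322
−0.21·log₂(0.21) = 0.4728
−0.22·log₂(0.22) = 0.4806
−0.09·log₂(0.09) = 0.3127
Sum ≈ 2.4809 → 2.4809 bits.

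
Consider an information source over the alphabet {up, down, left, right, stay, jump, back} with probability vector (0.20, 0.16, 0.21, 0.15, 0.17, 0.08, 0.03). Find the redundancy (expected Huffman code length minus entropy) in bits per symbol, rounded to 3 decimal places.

Entropy H = −Σ p log₂ p ≈ 2.6486 bits.
Huffman merges: 3/100+2/25→11/100; 11/100+3/20→13/50; 4/25+17/100→33/100; 1/5+21/100→41/100; 13/50+33/100→59/100; 41/100+59/100→1. L = 27/10 ≈ 2.7000.
L − H = 2.7000 − 2.6486 = 0.051 bits.

0.051 bits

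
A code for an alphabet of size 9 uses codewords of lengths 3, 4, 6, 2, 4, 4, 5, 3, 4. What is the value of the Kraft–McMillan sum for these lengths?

With common denominator 2^6 = 64: Σ 2^(−ℓᵢ) = 8/64 + 4/64 + 1/64 + 16/64 + 4/64 + 4/64 + 2/64 + 8/64 + 4/64 = 51/64 = 0.796875.

0.796875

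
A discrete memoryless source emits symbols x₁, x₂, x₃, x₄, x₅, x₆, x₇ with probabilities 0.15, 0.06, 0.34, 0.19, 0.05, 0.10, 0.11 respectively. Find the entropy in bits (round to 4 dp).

2.5371 bits

H = −Σ pᵢ log₂ pᵢ.
−0.15·log₂(0.15) = 0.4105
−0.06·log₂(0.06) = 0.2435
−0.34·log₂(0.34) = 0.5292
−0.19·log₂(0.19) = 0.4552
−0.05·log₂(0.05) = 0.2161
−0.10·log₂(0.10) = 0.3322
−0.11·log₂(0.11) = 0.3503
Sum ≈ 2.5371 → 2.5371 bits.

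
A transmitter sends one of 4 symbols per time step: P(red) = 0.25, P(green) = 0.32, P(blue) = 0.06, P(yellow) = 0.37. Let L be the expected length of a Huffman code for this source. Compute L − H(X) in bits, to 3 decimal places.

Entropy H = −Σ p log₂ p ≈ 1.8003 bits.
Huffman merges: 3/50+1/4→31/100; 31/100+8/25→63/100; 37/100+63/100→1. L = 97/50 ≈ 1.9400.
L − H = 1.9400 − 1.8003 = 0.140 bits.

0.140 bits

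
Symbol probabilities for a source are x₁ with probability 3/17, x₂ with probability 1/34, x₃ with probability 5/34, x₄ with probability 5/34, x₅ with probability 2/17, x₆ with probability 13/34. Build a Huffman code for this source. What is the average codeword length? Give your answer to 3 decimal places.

Repeatedly combine the two least-probable nodes; the expected code length is the sum of the merged weights.
merge 1/34 + 2/17 → 5/34
merge 5/34 + 5/34 → 5/17
merge 5/34 + 3/17 → 11/34
merge 5/17 + 11/34 → 21/34
merge 13/34 + 21/34 → 1
L = 5/34 + 5/17 + 11/34 + 21/34 + 1 = 81/34 ≈ 2.382 bits/symbol.

2.382 bits/symbol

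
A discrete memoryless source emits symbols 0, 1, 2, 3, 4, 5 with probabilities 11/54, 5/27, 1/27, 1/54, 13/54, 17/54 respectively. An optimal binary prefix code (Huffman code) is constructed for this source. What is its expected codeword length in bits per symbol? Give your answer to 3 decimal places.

2.296 bits/symbol

Repeatedly combine the two least-probable nodes; the expected code length is the sum of the merged weights.
merge 1/54 + 1/27 → 1/18
merge 1/18 + 5/27 → 13/54
merge 11/54 + 13/54 → 4/9
merge 13/54 + 17/54 → 5/9
merge 4/9 + 5/9 → 1
L = 1/18 + 13/54 + 4/9 + 5/9 + 1 = 62/27 ≈ 2.296 bits/symbol.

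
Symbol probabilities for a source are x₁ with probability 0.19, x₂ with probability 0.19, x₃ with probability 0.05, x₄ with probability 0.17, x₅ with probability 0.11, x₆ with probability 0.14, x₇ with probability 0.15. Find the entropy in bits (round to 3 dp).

2.719 bits

H = −Σ pᵢ log₂ pᵢ.
−0.19·log₂(0.19) = 0.4552
−0.19·log₂(0.19) = 0.4552
−0.05·log₂(0.05) = 0.2161
−0.17·log₂(0.17) = 0.4346
−0.11·log₂(0.11) = 0.3503
−0.14·log₂(0.14) = 0.3971
−0.15·log₂(0.15) = 0.4105
Sum ≈ 2.7191 → 2.719 bits.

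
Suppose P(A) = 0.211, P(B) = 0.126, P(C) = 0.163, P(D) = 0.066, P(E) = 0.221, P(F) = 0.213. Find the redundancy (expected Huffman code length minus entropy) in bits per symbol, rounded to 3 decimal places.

Entropy H = −Σ p log₂ p ≈ 2.4921 bits.
Huffman merges: 33/500+63/500→24/125; 163/1000+24/125→71/200; 211/1000+213/1000→53/125; 221/1000+71/200→72/125; 53/125+72/125→1. L = 2547/1000 ≈ 2.5470.
L − H = 2.5470 − 2.4921 = 0.055 bits.

0.055 bits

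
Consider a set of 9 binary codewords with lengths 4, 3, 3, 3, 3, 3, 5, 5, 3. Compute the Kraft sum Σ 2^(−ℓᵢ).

0.875

With common denominator 2^5 = 32: Σ 2^(−ℓᵢ) = 2/32 + 4/32 + 4/32 + 4/32 + 4/32 + 4/32 + 1/32 + 1/32 + 4/32 = 28/32 = 0.875.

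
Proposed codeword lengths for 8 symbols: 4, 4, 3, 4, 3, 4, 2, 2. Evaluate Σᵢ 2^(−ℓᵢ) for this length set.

With common denominator 2^4 = 16: Σ 2^(−ℓᵢ) = 1/16 + 1/16 + 2/16 + 1/16 + 2/16 + 1/16 + 4/16 + 4/16 = 16/16 = 1.

1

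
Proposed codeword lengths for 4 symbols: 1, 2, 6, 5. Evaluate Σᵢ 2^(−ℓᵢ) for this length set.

With common denominator 2^6 = 64: Σ 2^(−ℓᵢ) = 32/64 + 16/64 + 1/64 + 2/64 = 51/64 = 0.796875.

0.796875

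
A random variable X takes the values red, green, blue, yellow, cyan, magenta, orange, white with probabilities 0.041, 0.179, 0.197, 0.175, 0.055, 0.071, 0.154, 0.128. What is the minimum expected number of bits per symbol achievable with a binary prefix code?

Repeatedly combine the two least-probable nodes; the expected code length is the sum of the merged weights.
merge 41/1000 + 11/200 → 12/125
merge 71/1000 + 12/125 → 167/1000
merge 16/125 + 77/500 → 141/500
merge 167/1000 + 7/40 → 171/500
merge 179/1000 + 197/1000 → 47/125
merge 141/500 + 171/500 → 78/125
merge 47/125 + 78/125 → 1
L = 12/125 + 167/1000 + 141/500 + 171/500 + 47/125 + 78/125 + 1 = 2887/1000 = 2.887 bits/symbol.

2.887 bits/symbol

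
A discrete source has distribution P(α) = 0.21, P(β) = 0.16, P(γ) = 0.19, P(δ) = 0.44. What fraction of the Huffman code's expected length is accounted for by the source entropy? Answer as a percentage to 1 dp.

Entropy H = −Σ p log₂ p ≈ 1.8722 bits.
Huffman merges: 4/25+19/100→7/20; 21/100+7/20→14/25; 11/25+14/25→1. L = 191/100 ≈ 1.9100.
Efficiency = H/L = 1.8722/1.9100 = 98.0%.

98.0%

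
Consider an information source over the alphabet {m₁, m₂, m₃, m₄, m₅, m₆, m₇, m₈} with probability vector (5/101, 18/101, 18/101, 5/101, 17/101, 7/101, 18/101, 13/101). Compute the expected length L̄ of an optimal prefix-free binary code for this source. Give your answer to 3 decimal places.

Repeatedly combine the two least-probable nodes; the expected code length is the sum of the merged weights.
merge 5/101 + 5/101 → 10/101
merge 7/101 + 10/101 → 17/101
merge 13/101 + 17/101 → 30/101
merge 17/101 + 18/101 → 35/101
merge 18/101 + 18/101 → 36/101
merge 30/101 + 35/101 → 65/101
merge 36/101 + 65/101 → 1
L = 10/101 + 17/101 + 30/101 + 35/101 + 36/101 + 65/101 + 1 = 294/101 ≈ 2.911 bits/symbol.

2.911 bits/symbol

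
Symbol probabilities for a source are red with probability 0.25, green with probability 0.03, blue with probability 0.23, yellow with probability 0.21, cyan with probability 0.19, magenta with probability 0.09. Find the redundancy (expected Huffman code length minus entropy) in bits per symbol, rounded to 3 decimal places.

0.050 bits

Entropy H = −Σ p log₂ p ≈ 2.3801 bits.
Huffman merges: 3/100+9/100→3/25; 3/25+19/100→31/100; 21/100+23/100→11/25; 1/4+31/100→14/25; 11/25+14/25→1. L = 243/100 ≈ 2.4300.
L − H = 2.4300 − 2.3801 = 0.050 bits.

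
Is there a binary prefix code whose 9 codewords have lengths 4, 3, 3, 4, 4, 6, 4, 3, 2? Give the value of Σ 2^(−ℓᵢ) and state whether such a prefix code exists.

0.890625; yes

With common denominator 2^6 = 64: Σ 2^(−ℓᵢ) = 4/64 + 8/64 + 8/64 + 4/64 + 4/64 + 1/64 + 4/64 + 8/64 + 16/64 = 57/64 = 0.890625.
Kraft's inequality requires Σ ≤ 1; here Σ = 0.890625 ≤ 1, so such a prefix code exists.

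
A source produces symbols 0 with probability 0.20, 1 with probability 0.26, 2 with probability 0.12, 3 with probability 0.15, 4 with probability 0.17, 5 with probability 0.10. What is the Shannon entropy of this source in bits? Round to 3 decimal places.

H = −Σ pᵢ log₂ pᵢ.
−0.20·log₂(0.20) = 0.4644
−0.26·log₂(0.26) = 0.5053
−0.12·log₂(0.12) = 0.3671
−0.15·log₂(0.15) = 0.4105
−0.17·log₂(0.17) = 0.4346
−0.10·log₂(0.10) = 0.3322
Sum ≈ 2.5141 → 2.514 bits.

2.514 bits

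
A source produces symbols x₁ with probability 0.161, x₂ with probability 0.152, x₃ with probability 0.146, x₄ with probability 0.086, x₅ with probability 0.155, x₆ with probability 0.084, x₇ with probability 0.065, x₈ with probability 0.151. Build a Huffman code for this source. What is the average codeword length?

2.988 bits/symbol

Repeatedly combine the two least-probable nodes; the expected code length is the sum of the merged weights.
merge 13/200 + 21/250 → 149/1000
merge 43/500 + 73/500 → 29/125
merge 149/1000 + 151/1000 → 3/10
merge 19/125 + 31/200 → 307/1000
merge 161/1000 + 29/125 → 393/1000
merge 3/10 + 307/1000 → 607/1000
merge 393/1000 + 607/1000 → 1
L = 149/1000 + 29/125 + 3/10 + 307/1000 + 393/1000 + 607/1000 + 1 = 747/250 = 2.988 bits/symbol.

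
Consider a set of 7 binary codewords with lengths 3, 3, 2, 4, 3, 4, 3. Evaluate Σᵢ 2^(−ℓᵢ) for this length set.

0.875

With common denominator 2^4 = 16: Σ 2^(−ℓᵢ) = 2/16 + 2/16 + 4/16 + 1/16 + 2/16 + 1/16 + 2/16 = 14/16 = 0.875.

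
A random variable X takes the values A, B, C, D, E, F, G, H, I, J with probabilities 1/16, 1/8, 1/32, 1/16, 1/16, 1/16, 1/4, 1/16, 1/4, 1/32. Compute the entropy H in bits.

Each probability is a power of 1/2, so log₂(1/p) is an integer.
H = Σ p·log₂(1/p) = 1/16·4 + 1/8·3 + 1/32·5 + 1/16·4 + 1/16·4 + 1/16·4 + 1/4·2 + 1/16·4 + 1/4·2 + 1/32·5 = 2.9375 bits.

2.9375 bits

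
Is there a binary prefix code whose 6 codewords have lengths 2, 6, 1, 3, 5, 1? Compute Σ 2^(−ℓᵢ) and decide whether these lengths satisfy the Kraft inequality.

1.421875; no

With common denominator 2^6 = 64: Σ 2^(−ℓᵢ) = 16/64 + 1/64 + 32/64 + 8/64 + 2/64 + 32/64 = 91/64 = 1.421875.
Kraft's inequality requires Σ ≤ 1; here Σ = 1.421875 > 1, so no such prefix code exists.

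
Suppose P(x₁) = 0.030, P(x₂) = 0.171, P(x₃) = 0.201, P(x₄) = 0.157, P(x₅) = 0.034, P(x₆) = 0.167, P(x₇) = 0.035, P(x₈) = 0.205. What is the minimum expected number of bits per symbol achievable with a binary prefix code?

2.757 bits/symbol

Repeatedly combine the two least-probable nodes; the expected code length is the sum of the merged weights.
merge 3/100 + 17/500 → 8/125
merge 7/200 + 8/125 → 99/1000
merge 99/1000 + 157/1000 → 32/125
merge 167/1000 + 171/1000 → 169/500
merge 201/1000 + 41/200 → 203/500
merge 32/125 + 169/500 → 297/500
merge 203/500 + 297/500 → 1
L = 8/125 + 99/1000 + 32/125 + 169/500 + 203/500 + 297/500 + 1 = 2757/1000 = 2.757 bits/symbol.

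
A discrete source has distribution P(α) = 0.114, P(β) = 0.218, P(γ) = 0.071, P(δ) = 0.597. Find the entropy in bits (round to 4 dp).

1.5515 bits

H = −Σ pᵢ log₂ pᵢ.
−0.114·log₂(0.114) = 0.3571
−0.218·log₂(0.218) = 0.4791
−0.071·log₂(0.071) = 0.2709
−0.597·log₂(0.597) = 0.4443
Sum ≈ 1.5515 → 1.5515 bits.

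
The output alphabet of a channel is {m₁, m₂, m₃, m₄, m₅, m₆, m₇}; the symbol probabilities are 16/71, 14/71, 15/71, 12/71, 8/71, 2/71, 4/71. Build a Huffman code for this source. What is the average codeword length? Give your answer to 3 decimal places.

Repeatedly combine the two least-probable nodes; the expected code length is the sum of the merged weights.
merge 2/71 + 4/71 → 6/71
merge 6/71 + 8/71 → 14/71
merge 12/71 + 14/71 → 26/71
merge 14/71 + 15/71 → 29/71
merge 16/71 + 26/71 → 42/71
merge 29/71 + 42/71 → 1
L = 6/71 + 14/71 + 26/71 + 29/71 + 42/71 + 1 = 188/71 ≈ 2.648 bits/symbol.

2.648 bits/symbol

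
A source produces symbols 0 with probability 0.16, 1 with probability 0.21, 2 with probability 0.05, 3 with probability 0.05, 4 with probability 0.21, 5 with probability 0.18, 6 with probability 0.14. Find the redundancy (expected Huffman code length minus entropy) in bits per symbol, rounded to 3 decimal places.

0.037 bits

Entropy H = −Σ p log₂ p ≈ 2.6433 bits.
Huffman merges: 1/20+1/20→1/10; 1/10+7/50→6/25; 4/25+9/50→17/50; 21/100+21/100→21/50; 6/25+17/50→29/50; 21/50+29/50→1. L = 67/25 ≈ 2.6800.
L − H = 2.6800 − 2.6433 = 0.037 bits.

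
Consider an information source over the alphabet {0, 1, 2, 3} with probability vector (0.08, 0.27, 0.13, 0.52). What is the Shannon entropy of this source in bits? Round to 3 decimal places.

H = −Σ pᵢ log₂ pᵢ.
−0.08·log₂(0.08) = 0.2915
−0.27·log₂(0.27) = 0.5100
−0.13·log₂(0.13) = 0.3826
−0.52·log₂(0.52) = 0.4906
Sum ≈ 1.6748 → 1.675 bits.

1.675 bits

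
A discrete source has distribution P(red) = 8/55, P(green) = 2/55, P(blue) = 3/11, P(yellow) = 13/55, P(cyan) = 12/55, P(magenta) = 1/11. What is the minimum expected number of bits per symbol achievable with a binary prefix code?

Repeatedly combine the two least-probable nodes; the expected code length is the sum of the merged weights.
merge 2/55 + 1/11 → 7/55
merge 7/55 + 8/55 → 3/11
merge 12/55 + 13/55 → 5/11
merge 3/11 + 3/11 → 6/11
merge 5/11 + 6/11 → 1
L = 7/55 + 3/11 + 5/11 + 6/11 + 1 = 12/5 = 2.4 bits/symbol.

2.4 bits/symbol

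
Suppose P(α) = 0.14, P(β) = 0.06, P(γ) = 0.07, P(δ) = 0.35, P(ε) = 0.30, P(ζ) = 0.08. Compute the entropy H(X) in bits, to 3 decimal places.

H = −Σ pᵢ log₂ pᵢ.
−0.14·log₂(0.14) = 0.3971
−0.06·log₂(0.06) = 0.2435
−0.07·log₂(0.07) = 0.2686
−0.35·log₂(0.35) = 0.5301
−0.30·log₂(0.30) = 0.5211
−0.08·log₂(0.08) = 0.2915
Sum ≈ 2.2519 → 2.252 bits.

2.252 bits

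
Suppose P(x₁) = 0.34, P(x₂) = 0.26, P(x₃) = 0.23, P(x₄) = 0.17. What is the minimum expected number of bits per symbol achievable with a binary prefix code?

Repeatedly combine the two least-probable nodes; the expected code length is the sum of the merged weights.
merge 17/100 + 23/100 → 2/5
merge 13/50 + 17/50 → 3/5
merge 2/5 + 3/5 → 1
L = 2/5 + 3/5 + 1 = 2 bits/symbol.

2 bits/symbol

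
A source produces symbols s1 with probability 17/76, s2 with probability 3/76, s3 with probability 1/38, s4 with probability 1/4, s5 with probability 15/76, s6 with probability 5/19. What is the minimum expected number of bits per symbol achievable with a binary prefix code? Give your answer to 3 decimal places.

2.329 bits/symbol

Repeatedly combine the two least-probable nodes; the expected code length is the sum of the merged weights.
merge 1/38 + 3/76 → 5/76
merge 5/76 + 15/76 → 5/19
merge 17/76 + 1/4 → 9/19
merge 5/19 + 5/19 → 10/19
merge 9/19 + 10/19 → 1
L = 5/76 + 5/19 + 9/19 + 10/19 + 1 = 177/76 ≈ 2.329 bits/symbol.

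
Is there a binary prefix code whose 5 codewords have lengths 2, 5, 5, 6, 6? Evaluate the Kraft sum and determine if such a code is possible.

With common denominator 2^6 = 64: Σ 2^(−ℓᵢ) = 16/64 + 2/64 + 2/64 + 1/64 + 1/64 = 22/64 = 0.34375.
Kraft's inequality requires Σ ≤ 1; here Σ = 0.34375 ≤ 1, so such a prefix code exists.

0.34375; yes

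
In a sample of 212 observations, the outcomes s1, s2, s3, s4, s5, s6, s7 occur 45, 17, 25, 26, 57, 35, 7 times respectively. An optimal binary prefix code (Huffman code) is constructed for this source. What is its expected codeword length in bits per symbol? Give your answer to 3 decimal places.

Probabilities are the counts divided by 212.
Repeatedly combine the two least-probable nodes; the expected code length is the sum of the merged weights.
merge 7/212 + 17/212 → 6/53
merge 6/53 + 25/212 → 49/212
merge 13/106 + 35/212 → 61/212
merge 45/212 + 49/212 → 47/106
merge 57/212 + 61/212 → 59/106
merge 47/106 + 59/106 → 1
L = 6/53 + 49/212 + 61/212 + 47/106 + 59/106 + 1 = 279/106 ≈ 2.632 bits/symbol.

2.632 bits/symbol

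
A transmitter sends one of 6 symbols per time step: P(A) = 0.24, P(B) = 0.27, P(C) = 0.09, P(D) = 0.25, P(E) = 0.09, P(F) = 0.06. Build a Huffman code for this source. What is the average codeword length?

2.39 bits/symbol

Repeatedly combine the two least-probable nodes; the expected code length is the sum of the merged weights.
merge 3/50 + 9/100 → 3/20
merge 9/100 + 3/20 → 6/25
merge 6/25 + 6/25 → 12/25
merge 1/4 + 27/100 → 13/25
merge 12/25 + 13/25 → 1
L = 3/20 + 6/25 + 12/25 + 13/25 + 1 = 239/100 = 2.39 bits/symbol.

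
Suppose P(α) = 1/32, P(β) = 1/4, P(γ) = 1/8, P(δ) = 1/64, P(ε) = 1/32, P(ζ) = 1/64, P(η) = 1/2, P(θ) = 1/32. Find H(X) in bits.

Each probability is a power of 1/2, so log₂(1/p) is an integer.
H = Σ p·log₂(1/p) = 1/32·5 + 1/4·2 + 1/8·3 + 1/64·6 + 1/32·5 + 1/64·6 + 1/2·1 + 1/32·5 = 2.03125 bits.

2.03125 bits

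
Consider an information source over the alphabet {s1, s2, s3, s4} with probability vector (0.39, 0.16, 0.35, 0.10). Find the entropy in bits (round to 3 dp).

1.815 bits

H = −Σ pᵢ log₂ pᵢ.
−0.39·log₂(0.39) = 0.5298
−0.16·log₂(0.16) = 0.4230
−0.35·log₂(0.35) = 0.5301
−0.10·log₂(0.10) = 0.3322
Sum ≈ 1.8151 → 1.815 bits.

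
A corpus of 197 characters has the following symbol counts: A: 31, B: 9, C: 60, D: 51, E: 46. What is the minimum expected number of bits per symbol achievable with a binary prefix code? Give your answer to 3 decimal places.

Probabilities are the counts divided by 197.
Repeatedly combine the two least-probable nodes; the expected code length is the sum of the merged weights.
merge 9/197 + 31/197 → 40/197
merge 40/197 + 46/197 → 86/197
merge 51/197 + 60/197 → 111/197
merge 86/197 + 111/197 → 1
L = 40/197 + 86/197 + 111/197 + 1 = 434/197 ≈ 2.203 bits/symbol.

2.203 bits/symbol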